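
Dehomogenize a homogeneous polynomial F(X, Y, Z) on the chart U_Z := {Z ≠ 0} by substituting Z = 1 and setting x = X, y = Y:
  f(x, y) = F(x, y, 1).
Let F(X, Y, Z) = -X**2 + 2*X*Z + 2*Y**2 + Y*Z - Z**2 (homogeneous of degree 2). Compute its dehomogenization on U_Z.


f(x, y) = -x**2 + 2*x + 2*y**2 + y - 1

On U_Z we set Z = 1. Each monomial c·X^i·Y^j·Z^k in F becomes c·x^i·y^j·1^k = c·x^i·y^j.
Substituting Z = 1: F(X, Y, 1) = -x**2 + 2*x + 2*y**2 + y - 1.
Note: deg(f) ≤ deg(F) = 2; strict inequality happens when F is divisible by Z (lost terms).


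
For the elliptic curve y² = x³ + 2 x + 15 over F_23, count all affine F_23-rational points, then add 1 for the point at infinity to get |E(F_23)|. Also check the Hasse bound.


Affine points = {(1, 8), (1, 15), (2, 2), (2, 21), (3, 5), (3, 18), (4, 8), (4, 15), (5, 9), (5, 14), (6, 6), (6, 17), (7, 2), (7, 21), (9, 7), (9, 16), (10, 0), (14, 2), (14, 21), (15, 4), (15, 19), (16, 7), (16, 16), (18, 8), (18, 15), (19, 9), (19, 14), (21, 7), (21, 16), (22, 9), (22, 14)}; affine count = 31; |E(F_23)| = 32.

Discriminant check: Δ ∝ 4a³ + 27b² = 4·2³ + 27·15² = 4·8 + 27·225 ≡ 12 (mod 23). Nonzero ⇒ E is nonsingular.
For each x ∈ F_23, compute rhs = x³ + 2·x + 15 mod 23, then count y ∈ F_23 with y² ≡ rhs.
  x = 0: rhs = 15, matching y values: none (0 points).
  x = 1: rhs = 18, matching y values: 8, 15 (2 points).
  x = 2: rhs = 4, matching y values: 2, 21 (2 points).
  x = 3: rhs = 2, matching y values: 5, 18 (2 points).
  x = 4: rhs = 18, matching y values: 8, 15 (2 points).
  x = 5: rhs = 12, matching y values: 9, 14 (2 points).
  x = 6: rhs = 13, matching y values: 6, 17 (2 points).
  x = 7: rhs = 4, matching y values: 2, 21 (2 points).
  x = 8: rhs = 14, matching y values: none (0 points).
  x = 9: rhs = 3, matching y values: 7, 16 (2 points).
  x = 10: rhs = 0, matching y values: 0 (1 points).
  x = 11: rhs = 11, matching y values: none (0 points).
  x = 12: rhs = 19, matching y values: none (0 points).
  x = 13: rhs = 7, matching y values: none (0 points).
  x = 14: rhs = 4, matching y values: 2, 21 (2 points).
  x = 15: rhs = 16, matching y values: 4, 19 (2 points).
  x = 16: rhs = 3, matching y values: 7, 16 (2 points).
  x = 17: rhs = 17, matching y values: none (0 points).
  x = 18: rhs = 18, matching y values: 8, 15 (2 points).
  x = 19: rhs = 12, matching y values: 9, 14 (2 points).
  x = 20: rhs = 5, matching y values: none (0 points).
  x = 21: rhs = 3, matching y values: 7, 16 (2 points).
  x = 22: rhs = 12, matching y values: 9, 14 (2 points).
Total affine count: 31.
Full point count |E(F_23)| = 31 + 1 = 32.
Hasse bound: |32 − (23+1)| = |8| = 8 ≤ 2√23 ≈ 9.5917 ✓.


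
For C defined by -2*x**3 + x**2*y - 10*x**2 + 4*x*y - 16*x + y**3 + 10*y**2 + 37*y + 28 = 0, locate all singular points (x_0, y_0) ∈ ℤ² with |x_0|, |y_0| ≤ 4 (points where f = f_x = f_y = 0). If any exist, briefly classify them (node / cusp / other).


Singular points: {(-2, -3)}; classification: node.

Compute partial derivatives:
  f_x = -6*x**2 + 2*x*y - 20*x + 4*y - 16.
  f_y = x**2 + 4*x + 3*y**2 + 20*y + 37.
Scan x_0 ∈ {−4, ..., 4}. For each x_0, f_y(x_0, y) is a polynomial in y; find its integer roots y ∈ {−4, ..., 4}, then test f_x and f at those candidates.
  x = -4: f_y(-4, y) = 3*y**2 + 20*y + 37; no integer root y with |y| ≤ 4.
  x = -3: f_y(-3, y) = 3*y**2 + 20*y + 34; no integer root y with |y| ≤ 4.
  x = -2: f_y(-2, y) = 3*y**2 + 20*y + 33; vanishes at y ∈ {-3}. (-2, -3): f_x = 0, f = 0 — SINGULAR.
  x = -1: f_y(-1, y) = 3*y**2 + 20*y + 34; no integer root y with |y| ≤ 4.
  x = 0: f_y(0, y) = 3*y**2 + 20*y + 37; no integer root y with |y| ≤ 4.
  x = 1: f_y(1, y) = 3*y**2 + 20*y + 42; no integer root y with |y| ≤ 4.
  x = 2: f_y(2, y) = 3*y**2 + 20*y + 49; no integer root y with |y| ≤ 4.
  x = 3: f_y(3, y) = 3*y**2 + 20*y + 58; no integer root y with |y| ≤ 4.
  x = 4: f_y(4, y) = 3*y**2 + 20*y + 69; no integer root y with |y| ≤ 4.
Only singular point on the grid: (-2, -3).
Classify: substitute x = -2 + u, y = -3 + v and expand: f = -2*u**3 + u**2*v - u**2 + v**3 + v**2.
No constant or linear terms (consistent with a singular point). Quadratic part: -u**2 + v**2. Cubic part: -2*u**3 + u**2*v + v**3.
The quadratic part v**2 - u**2 = (v − u)(v + u) splits into two distinct linear factors, so there are two distinct tangent lines y − -3 = ±(x − -2) — this is a node (ordinary double point).
Classification: node.


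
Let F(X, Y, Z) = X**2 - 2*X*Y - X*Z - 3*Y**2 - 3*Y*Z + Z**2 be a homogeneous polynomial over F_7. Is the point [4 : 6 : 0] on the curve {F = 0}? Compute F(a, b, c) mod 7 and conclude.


F(4,6,0) ≡ 0 (mod 7); P is on the curve.

Evaluate F(4, 6, 0) term-by-term (mod 7).
  X**2 ↦ 1·16·1·1 = 16
  -2*X*Y ↦ -2·4·6·1 = -48
  -X*Z ↦ -1·4·1·0 = 0
  -3*Y**2 ↦ -3·1·36·1 = -108
  -3*Y*Z ↦ -3·1·6·0 = 0
  Z**2 ↦ 1·1·1·0 = 0
Sum: F(4, 6, 0) = (16) + (-48) + (0) + (-108) + (0) + (0) = -140.
Reducing mod 7: -140 ≡ 0 (mod 7).
Since F(a, b, c) ≡ 0 (mod 7), P lies on the curve.


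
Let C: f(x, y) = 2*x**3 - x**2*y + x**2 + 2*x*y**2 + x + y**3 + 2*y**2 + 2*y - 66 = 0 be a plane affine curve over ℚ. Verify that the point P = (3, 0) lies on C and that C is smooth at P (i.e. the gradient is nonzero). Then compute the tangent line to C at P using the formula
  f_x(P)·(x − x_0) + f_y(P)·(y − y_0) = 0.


Tangent line at P: 61*x - 7*y - 183 = 0.

Step 1: f(3, 0) = 0, so P lies on C.
Step 2: partial derivatives
  f_x(x, y) = 6*x**2 - 2*x*y + 2*x + 2*y**2 + 1, f_y(x, y) = -x**2 + 4*x*y + 3*y**2 + 4*y + 2.
  f_x(P) = 61, f_y(P) = -7 (gradient nonzero, so P is smooth).
Step 3: tangent line at P: 61·(x − 3) + -7·(y − 0) = 0.
Expanding: 61*x - 7*y - 183 = 0.


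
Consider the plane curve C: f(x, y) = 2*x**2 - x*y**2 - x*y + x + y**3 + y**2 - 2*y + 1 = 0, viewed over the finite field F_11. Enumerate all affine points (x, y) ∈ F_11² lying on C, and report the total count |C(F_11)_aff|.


Affine F_11-points: {(0, 8), (1, 3), (2, 0), (3, 0), (5, 7), (6, 7), (8, 1), (8, 8), (8, 9), (9, 1), (9, 9), (10, 3)}; count = 12.

For each of the 121 pairs (x, y) ∈ F_11², evaluate f(x, y) mod 11. Record the zeros.
  x = 0: [0↦1, 1↦1, 2↦9, 3↦9, 4↦7, 5↦9, 6↦10, 7↦5, 8↦0, 9↦1, 10↦3]  zeros at y ∈ {8}
  x = 1: [0↦4, 1↦2, 2↦6, 3↦0, 4↦1, 5↦4, 6↦4, 7↦7, 8↦8, 9↦2, 10↦6]  zeros at y ∈ {3}
  x = 2: [0↦0, 1↦7, 2↦7, 3↦6, 4↦10, 5↦3, 6↦2, 7↦2, 8↦9, 9↦7, 10↦2]  zeros at y ∈ {0}
  x = 3: [0↦0, 1↦5, 2↦1, 3↦5, 4↦1, 5↦6, 6↦4, 7↦1, 8↦3, 9↦5, 10↦2]  zeros at y ∈ {0}
  x = 4: [0↦4, 1↦7, 2↦10, 3↦8, 4↦7, 5↦2, 6↦10, 7↦4, 8↦1, 9↦7, 10↦6]  zeros at y ∈ ∅
  x = 5: [0↦1, 1↦2, 2↦1, 3↦4, 4↦6, 5↦2, 6↦9, 7↦0, 8↦3, 9↦2, 10↦3]  zeros at y ∈ {7}
  x = 6: [0↦2, 1↦1, 2↦7, 3↦4, 4↦9, 5↦6, 6↦1, 7↦0, 8↦9, 9↦1, 10↦4]  zeros at y ∈ {7}
  x = 7: [0↦7, 1↦4, 2↦6, 3↦8, 4↦5, 5↦3, 6↦8, 7↦4, 8↦8, 9↦4, 10↦9]  zeros at y ∈ ∅
  x = 8: [0↦5, 1↦0, 2↦9, 3↦5, 4↦5, 5↦4, 6↦8, 7↦1, 8↦0, 9↦0, 10↦7]  zeros at y ∈ {1, 8, 9}
  x = 9: [0↦7, 1↦0, 2↦5, 3↦6, 4↦9, 5↦9, 6↦1, 7↦2, 8↦7, 9↦0, 10↦9]  zeros at y ∈ {1, 9}
  x = 10: [0↦2, 1↦4, 2↦5, 3↦0, 4↦6, 5↦7, 6↦9, 7↦7, 8↦7, 9↦4, 10↦4]  zeros at y ∈ {3}
Collecting zeros: affine points = {(0, 8), (1, 3), (2, 0), (3, 0), (5, 7), (6, 7), (8, 1), (8, 8), (8, 9), (9, 1), (9, 9), (10, 3)}.
Total count |C(F_11)_aff| = 12.


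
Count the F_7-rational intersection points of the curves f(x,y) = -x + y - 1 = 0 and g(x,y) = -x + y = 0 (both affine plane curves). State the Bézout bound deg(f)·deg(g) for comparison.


Common zeros: ∅; count = 0; Bézout bound = 1.

deg(f) = 1, deg(g) = 1, so Bézout bound = 1.
Scan x ∈ F_7. For each x, list the y ∈ F_7 with f(x, y) ≡ 0 and those with g(x, y) ≡ 0 (mod 7); the common zeros in that column are the intersection.
  x = 0: f ≡ 0 at y ∈ {1}; g ≡ 0 at y ∈ {0}; common: ∅.
  x = 1: f ≡ 0 at y ∈ {2}; g ≡ 0 at y ∈ {1}; common: ∅.
  x = 2: f ≡ 0 at y ∈ {3}; g ≡ 0 at y ∈ {2}; common: ∅.
  x = 3: f ≡ 0 at y ∈ {4}; g ≡ 0 at y ∈ {3}; common: ∅.
  x = 4: f ≡ 0 at y ∈ {5}; g ≡ 0 at y ∈ {4}; common: ∅.
  x = 5: f ≡ 0 at y ∈ {6}; g ≡ 0 at y ∈ {5}; common: ∅.
  x = 6: f ≡ 0 at y ∈ {0}; g ≡ 0 at y ∈ {6}; common: ∅.
Collecting: common zeros = ∅, so the count is 0.
Comparison with the Bézout bound: 0 ≤ 1 = deg(f)·deg(g), as expected for curves with no common component (the affine F_7-count falls short of the bound because intersections may lie at infinity, over extension fields, or carry multiplicity).


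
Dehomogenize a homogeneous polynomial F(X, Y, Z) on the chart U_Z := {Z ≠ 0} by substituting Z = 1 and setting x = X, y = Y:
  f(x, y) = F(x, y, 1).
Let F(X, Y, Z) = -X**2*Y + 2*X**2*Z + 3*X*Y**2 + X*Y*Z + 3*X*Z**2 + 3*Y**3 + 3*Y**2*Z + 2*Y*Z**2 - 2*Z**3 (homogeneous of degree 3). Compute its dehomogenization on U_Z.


f(x, y) = -x**2*y + 2*x**2 + 3*x*y**2 + x*y + 3*x + 3*y**3 + 3*y**2 + 2*y - 2

On U_Z we set Z = 1. Each monomial c·X^i·Y^j·Z^k in F becomes c·x^i·y^j·1^k = c·x^i·y^j.
Substituting Z = 1: F(X, Y, 1) = -x**2*y + 2*x**2 + 3*x*y**2 + x*y + 3*x + 3*y**3 + 3*y**2 + 2*y - 2.
Note: deg(f) ≤ deg(F) = 3; strict inequality happens when F is divisible by Z (lost terms).


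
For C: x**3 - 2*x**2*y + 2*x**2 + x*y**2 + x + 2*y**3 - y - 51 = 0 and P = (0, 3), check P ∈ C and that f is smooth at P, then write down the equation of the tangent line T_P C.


Tangent line at P: 10*x + 53*y - 159 = 0.

Step 1: f(0, 3) = 0, so P lies on C.
Step 2: partial derivatives
  f_x(x, y) = 3*x**2 - 4*x*y + 4*x + y**2 + 1, f_y(x, y) = -2*x**2 + 2*x*y + 6*y**2 - 1.
  f_x(P) = 10, f_y(P) = 53 (gradient nonzero, so P is smooth).
Step 3: tangent line at P: 10·(x − 0) + 53·(y − 3) = 0.
Expanding: 10*x + 53*y - 159 = 0.


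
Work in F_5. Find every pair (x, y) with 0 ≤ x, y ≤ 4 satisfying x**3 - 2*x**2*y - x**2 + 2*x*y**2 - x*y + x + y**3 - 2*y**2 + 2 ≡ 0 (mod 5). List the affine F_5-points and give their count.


Affine F_5-points: {(1, 2), (1, 4), (3, 2), (4, 1), (4, 4)}; count = 5.

For each of the 25 pairs (x, y) ∈ F_5², evaluate f(x, y) mod 5. Record the zeros.
  x = 0: [0↦2, 1↦1, 2↦2, 3↦1, 4↦4]  zeros at y ∈ ∅
  x = 1: [0↦3, 1↦1, 2↦0, 3↦1, 4↦0]  zeros at y ∈ {2, 4}
  x = 2: [0↦3, 1↦1, 2↦4, 3↦3, 4↦4]  zeros at y ∈ ∅
  x = 3: [0↦3, 1↦2, 2↦0, 3↦3, 4↦2]  zeros at y ∈ {2}
  x = 4: [0↦4, 1↦0, 2↦4, 3↦2, 4↦0]  zeros at y ∈ {1, 4}
Collecting zeros: affine points = {(1, 2), (1, 4), (3, 2), (4, 1), (4, 4)}.
Total count |C(F_5)_aff| = 5.


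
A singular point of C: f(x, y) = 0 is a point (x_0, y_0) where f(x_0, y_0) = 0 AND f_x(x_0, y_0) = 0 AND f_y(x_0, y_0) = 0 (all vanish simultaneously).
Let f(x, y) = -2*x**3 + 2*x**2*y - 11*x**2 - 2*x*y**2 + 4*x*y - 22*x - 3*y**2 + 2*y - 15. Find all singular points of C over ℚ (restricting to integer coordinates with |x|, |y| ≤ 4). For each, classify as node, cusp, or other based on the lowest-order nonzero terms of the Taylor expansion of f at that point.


Singular points: {(-2, -1)}; classification: node.

Compute partial derivatives:
  f_x = -6*x**2 + 4*x*y - 22*x - 2*y**2 + 4*y - 22.
  f_y = 2*x**2 - 4*x*y + 4*x - 6*y + 2.
Scan x_0 ∈ {−4, ..., 4}. For each x_0, f_y(x_0, y) is a polynomial in y; find its integer roots y ∈ {−4, ..., 4}, then test f_x and f at those candidates.
  x = -4: f_y(-4, y) = 10*y + 18; no integer root y with |y| ≤ 4.
  x = -3: f_y(-3, y) = 6*y + 8; no integer root y with |y| ≤ 4.
  x = -2: f_y(-2, y) = 2*y + 2; vanishes at y ∈ {-1}. (-2, -1): f_x = 0, f = 0 — SINGULAR.
  x = -1: f_y(-1, y) = -2*y; vanishes at y ∈ {0}. (-1, 0): f_x = -6 ≠ 0.
  x = 0: f_y(0, y) = 2 - 6*y; no integer root y with |y| ≤ 4.
  x = 1: f_y(1, y) = 8 - 10*y; no integer root y with |y| ≤ 4.
  x = 2: f_y(2, y) = 18 - 14*y; no integer root y with |y| ≤ 4.
  x = 3: f_y(3, y) = 32 - 18*y; no integer root y with |y| ≤ 4.
  x = 4: f_y(4, y) = 50 - 22*y; no integer root y with |y| ≤ 4.
Only singular point on the grid: (-2, -1).
Classify: substitute x = -2 + u, y = -1 + v and expand: f = -2*u**3 + 2*u**2*v - u**2 - 2*u*v**2 + v**2.
No constant or linear terms (consistent with a singular point). Quadratic part: -u**2 + v**2. Cubic part: -2*u**3 + 2*u**2*v - 2*u*v**2.
The quadratic part v**2 - u**2 = (v − u)(v + u) splits into two distinct linear factors, so there are two distinct tangent lines y − -1 = ±(x − -2) — this is a node (ordinary double point).
Classification: node.


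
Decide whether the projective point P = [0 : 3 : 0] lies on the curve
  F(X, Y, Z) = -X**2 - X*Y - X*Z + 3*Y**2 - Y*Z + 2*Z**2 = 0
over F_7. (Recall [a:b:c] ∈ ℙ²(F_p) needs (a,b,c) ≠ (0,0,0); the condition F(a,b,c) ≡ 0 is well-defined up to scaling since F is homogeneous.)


F(0,3,0) ≡ 6 (mod 7); P is NOT on the curve.

Evaluate F(0, 3, 0) term-by-term (mod 7).
  -X**2 ↦ -1·0·1·1 = 0
  -X*Y ↦ -1·0·3·1 = 0
  -X*Z ↦ -1·0·1·0 = 0
  3*Y**2 ↦ 3·1·9·1 = 27
  -Y*Z ↦ -1·1·3·0 = 0
  2*Z**2 ↦ 2·1·1·0 = 0
Sum: F(0, 3, 0) = (0) + (0) + (0) + (27) + (0) + (0) = 27.
Reducing mod 7: 27 ≡ 6 (mod 7).
Since F(a, b, c) ≡ 6 ≠ 0 (mod 7), P does NOT lie on the curve.


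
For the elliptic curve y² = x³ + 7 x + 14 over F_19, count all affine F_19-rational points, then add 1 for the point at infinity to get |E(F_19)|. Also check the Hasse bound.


Affine points = {(2, 6), (2, 13), (3, 9), (3, 10), (4, 7), (4, 12), (6, 5), (6, 14), (7, 8), (7, 11), (10, 1), (10, 18), (11, 4), (11, 15), (14, 5), (14, 14), (15, 6), (15, 13), (16, 2), (16, 17), (17, 7), (17, 12), (18, 5), (18, 14)}; affine count = 24; |E(F_19)| = 25.

Discriminant check: Δ ∝ 4a³ + 27b² = 4·7³ + 27·14² = 4·343 + 27·196 ≡ 14 (mod 19). Nonzero ⇒ E is nonsingular.
For each x ∈ F_19, compute rhs = x³ + 7·x + 14 mod 19, then count y ∈ F_19 with y² ≡ rhs.
  x = 0: rhs = 14, matching y values: none (0 points).
  x = 1: rhs = 3, matching y values: none (0 points).
  x = 2: rhs = 17, matching y values: 6, 13 (2 points).
  x = 3: rhs = 5, matching y values: 9, 10 (2 points).
  x = 4: rhs = 11, matching y values: 7, 12 (2 points).
  x = 5: rhs = 3, matching y values: none (0 points).
  x = 6: rhs = 6, matching y values: 5, 14 (2 points).
  x = 7: rhs = 7, matching y values: 8, 11 (2 points).
  x = 8: rhs = 12, matching y values: none (0 points).
  x = 9: rhs = 8, matching y values: none (0 points).
  x = 10: rhs = 1, matching y values: 1, 18 (2 points).
  x = 11: rhs = 16, matching y values: 4, 15 (2 points).
  x = 12: rhs = 2, matching y values: none (0 points).
  x = 13: rhs = 3, matching y values: none (0 points).
  x = 14: rhs = 6, matching y values: 5, 14 (2 points).
  x = 15: rhs = 17, matching y values: 6, 13 (2 points).
  x = 16: rhs = 4, matching y values: 2, 17 (2 points).
  x = 17: rhs = 11, matching y values: 7, 12 (2 points).
  x = 18: rhs = 6, matching y values: 5, 14 (2 points).
Total affine count: 24.
Full point count |E(F_19)| = 24 + 1 = 25.
Hasse bound: |25 − (19+1)| = |5| = 5 ≤ 2√19 ≈ 8.7178 ✓.


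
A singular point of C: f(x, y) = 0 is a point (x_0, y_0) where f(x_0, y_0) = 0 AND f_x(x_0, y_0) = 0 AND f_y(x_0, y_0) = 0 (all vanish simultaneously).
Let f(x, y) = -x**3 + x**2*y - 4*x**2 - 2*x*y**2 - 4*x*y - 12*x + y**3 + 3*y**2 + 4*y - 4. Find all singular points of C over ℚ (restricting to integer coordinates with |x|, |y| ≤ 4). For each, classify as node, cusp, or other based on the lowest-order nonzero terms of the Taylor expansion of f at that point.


Singular points: {(-2, -2)}; classification: cusp.

Compute partial derivatives:
  f_x = -3*x**2 + 2*x*y - 8*x - 2*y**2 - 4*y - 12.
  f_y = x**2 - 4*x*y - 4*x + 3*y**2 + 6*y + 4.
Scan x_0 ∈ {−4, ..., 4}. For each x_0, f_y(x_0, y) is a polynomial in y; find its integer roots y ∈ {−4, ..., 4}, then test f_x and f at those candidates.
  x = -4: f_y(-4, y) = 3*y**2 + 22*y + 36; no integer root y with |y| ≤ 4.
  x = -3: f_y(-3, y) = 3*y**2 + 18*y + 25; no integer root y with |y| ≤ 4.
  x = -2: f_y(-2, y) = 3*y**2 + 14*y + 16; vanishes at y ∈ {-2}. (-2, -2): f_x = 0, f = 0 — SINGULAR.
  x = -1: f_y(-1, y) = 3*y**2 + 10*y + 9; no integer root y with |y| ≤ 4.
  x = 0: f_y(0, y) = 3*y**2 + 6*y + 4; no integer root y with |y| ≤ 4.
  x = 1: f_y(1, y) = 3*y**2 + 2*y + 1; no integer root y with |y| ≤ 4.
  x = 2: f_y(2, y) = 3*y**2 - 2*y; vanishes at y ∈ {0}. (2, 0): f_x = -40 ≠ 0.
  x = 3: f_y(3, y) = 3*y**2 - 6*y + 1; no integer root y with |y| ≤ 4.
  x = 4: f_y(4, y) = 3*y**2 - 10*y + 4; no integer root y with |y| ≤ 4.
Only singular point on the grid: (-2, -2).
Classify: substitute x = -2 + u, y = -2 + v and expand: f = -u**3 + u**2*v - 2*u*v**2 + v**3 + v**2.
No constant or linear terms (consistent with a singular point). Quadratic part: v**2. Cubic part: -u**3 + u**2*v - 2*u*v**2 + v**3.
The quadratic part v**2 is a perfect square, so there is a single (double) tangent line v = 0, i.e. y = -2. Restricting the cubic part to that line (v = 0) leaves -u**3 ≠ 0, so f is not divisible by v and the branch is v² ≈ u**3 to lowest order — this is a cusp.
Classification: cusp.


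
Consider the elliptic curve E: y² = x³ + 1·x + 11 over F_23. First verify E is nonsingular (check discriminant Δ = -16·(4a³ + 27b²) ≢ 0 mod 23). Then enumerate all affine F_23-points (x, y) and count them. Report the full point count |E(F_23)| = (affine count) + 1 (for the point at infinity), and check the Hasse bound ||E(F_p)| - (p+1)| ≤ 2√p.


Affine points = {(1, 6), (1, 17), (3, 8), (3, 15), (5, 7), (5, 16), (6, 7), (6, 16), (7, 4), (7, 19), (8, 5), (8, 18), (9, 6), (9, 17), (10, 3), (10, 20), (12, 7), (12, 16), (13, 6), (13, 17), (14, 3), (14, 20), (16, 11), (16, 12), (19, 9), (19, 14), (20, 2), (20, 21), (21, 1), (21, 22), (22, 3), (22, 20)}; affine count = 32; |E(F_23)| = 33.

Discriminant check: Δ ∝ 4a³ + 27b² = 4·1³ + 27·11² = 4·1 + 27·121 ≡ 5 (mod 23). Nonzero ⇒ E is nonsingular.
For each x ∈ F_23, compute rhs = x³ + 1·x + 11 mod 23, then count y ∈ F_23 with y² ≡ rhs.
  x = 0: rhs = 11, matching y values: none (0 points).
  x = 1: rhs = 13, matching y values: 6, 17 (2 points).
  x = 2: rhs = 21, matching y values: none (0 points).
  x = 3: rhs = 18, matching y values: 8, 15 (2 points).
  x = 4: rhs = 10, matching y values: none (0 points).
  x = 5: rhs = 3, matching y values: 7, 16 (2 points).
  x = 6: rhs = 3, matching y values: 7, 16 (2 points).
  x = 7: rhs = 16, matching y values: 4, 19 (2 points).
  x = 8: rhs = 2, matching y values: 5, 18 (2 points).
  x = 9: rhs = 13, matching y values: 6, 17 (2 points).
  x = 10: rhs = 9, matching y values: 3, 20 (2 points).
  x = 11: rhs = 19, matching y values: none (0 points).
  x = 12: rhs = 3, matching y values: 7, 16 (2 points).
  x = 13: rhs = 13, matching y values: 6, 17 (2 points).
  x = 14: rhs = 9, matching y values: 3, 20 (2 points).
  x = 15: rhs = 20, matching y values: none (0 points).
  x = 16: rhs = 6, matching y values: 11, 12 (2 points).
  x = 17: rhs = 19, matching y values: none (0 points).
  x = 18: rhs = 19, matching y values: none (0 points).
  x = 19: rhs = 12, matching y values: 9, 14 (2 points).
  x = 20: rhs = 4, matching y values: 2, 21 (2 points).
  x = 21: rhs = 1, matching y values: 1, 22 (2 points).
  x = 22: rhs = 9, matching y values: 3, 20 (2 points).
Total affine count: 32.
Full point count |E(F_23)| = 32 + 1 = 33.
Hasse bound: |33 − (23+1)| = |9| = 9 ≤ 2√23 ≈ 9.5917 ✓.


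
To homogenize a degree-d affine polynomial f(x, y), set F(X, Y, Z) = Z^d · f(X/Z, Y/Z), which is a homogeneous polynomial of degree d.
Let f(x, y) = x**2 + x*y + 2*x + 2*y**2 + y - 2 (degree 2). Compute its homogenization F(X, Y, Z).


F(X, Y, Z) = X**2 + X*Y + 2*X*Z + 2*Y**2 + Y*Z - 2*Z**2

deg(f) = 2.
Substitute x = X/Z, y = Y/Z into f, then multiply by Z^2.
  monomial 1·x^2·y^0 ↦ 1·X^2·Y^0·Z^0.
  monomial 1·x^1·y^1 ↦ 1·X^1·Y^1·Z^0.
  monomial 2·x^1·y^0 ↦ 2·X^1·Y^0·Z^1.
  monomial 2·x^0·y^2 ↦ 2·X^0·Y^2·Z^0.
  monomial 1·x^0·y^1 ↦ 1·X^0·Y^1·Z^1.
  monomial -2·x^0·y^0 ↦ -2·X^0·Y^0·Z^2.
Collecting: F(X, Y, Z) = X**2 + X*Y + 2*X*Z + 2*Y**2 + Y*Z - 2*Z**2.


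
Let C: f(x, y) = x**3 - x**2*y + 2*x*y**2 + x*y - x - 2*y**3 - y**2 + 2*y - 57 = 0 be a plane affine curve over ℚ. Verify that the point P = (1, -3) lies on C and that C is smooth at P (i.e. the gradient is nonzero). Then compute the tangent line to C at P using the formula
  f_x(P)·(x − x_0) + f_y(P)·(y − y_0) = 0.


Tangent line at P: 23*x - 58*y - 197 = 0.

Step 1: f(1, -3) = 0, so P lies on C.
Step 2: partial derivatives
  f_x(x, y) = 3*x**2 - 2*x*y + 2*y**2 + y - 1, f_y(x, y) = -x**2 + 4*x*y + x - 6*y**2 - 2*y + 2.
  f_x(P) = 23, f_y(P) = -58 (gradient nonzero, so P is smooth).
Step 3: tangent line at P: 23·(x − 1) + -58·(y − -3) = 0.
Expanding: 23*x - 58*y - 197 = 0.


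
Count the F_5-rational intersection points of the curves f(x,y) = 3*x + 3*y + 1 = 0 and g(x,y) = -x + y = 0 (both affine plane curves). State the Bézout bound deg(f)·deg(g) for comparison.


Common zeros: {(4, 4)}; count = 1; Bézout bound = 1.

deg(f) = 1, deg(g) = 1, so Bézout bound = 1.
Scan x ∈ F_5. For each x, list the y ∈ F_5 with f(x, y) ≡ 0 and those with g(x, y) ≡ 0 (mod 5); the common zeros in that column are the intersection.
  x = 0: f ≡ 0 at y ∈ {3}; g ≡ 0 at y ∈ {0}; common: ∅.
  x = 1: f ≡ 0 at y ∈ {2}; g ≡ 0 at y ∈ {1}; common: ∅.
  x = 2: f ≡ 0 at y ∈ {1}; g ≡ 0 at y ∈ {2}; common: ∅.
  x = 3: f ≡ 0 at y ∈ {0}; g ≡ 0 at y ∈ {3}; common: ∅.
  x = 4: f ≡ 0 at y ∈ {4}; g ≡ 0 at y ∈ {4}; common: {4}.
Collecting: common zeros = {(4, 4)}, so the count is 1.
Comparison with the Bézout bound: 1 ≤ 1 = deg(f)·deg(g), as expected for curves with no common component (the bound is attained).


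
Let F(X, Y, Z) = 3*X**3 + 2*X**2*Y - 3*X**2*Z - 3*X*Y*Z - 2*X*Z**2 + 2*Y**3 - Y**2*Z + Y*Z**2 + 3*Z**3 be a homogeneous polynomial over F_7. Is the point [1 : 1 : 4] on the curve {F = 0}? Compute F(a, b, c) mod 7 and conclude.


F(1,1,4) ≡ 1 (mod 7); P is NOT on the curve.

Evaluate F(1, 1, 4) term-by-term (mod 7).
  3*X**3 ↦ 3·1·1·1 = 3
  2*X**2*Y ↦ 2·1·1·1 = 2
  -3*X**2*Z ↦ -3·1·1·4 = -12
  -3*X*Y*Z ↦ -3·1·1·4 = -12
  -2*X*Z**2 ↦ -2·1·1·16 = -32
  2*Y**3 ↦ 2·1·1·1 = 2
  -Y**2*Z ↦ -1·1·1·4 = -4
  Y*Z**2 ↦ 1·1·1·16 = 16
  3*Z**3 ↦ 3·1·1·64 = 192
Sum: F(1, 1, 4) = (3) + (2) + (-12) + (-12) + (-32) + (2) + (-4) + (16) + (192) = 155.
Reducing mod 7: 155 ≡ 1 (mod 7).
Since F(a, b, c) ≡ 1 ≠ 0 (mod 7), P does NOT lie on the curve.


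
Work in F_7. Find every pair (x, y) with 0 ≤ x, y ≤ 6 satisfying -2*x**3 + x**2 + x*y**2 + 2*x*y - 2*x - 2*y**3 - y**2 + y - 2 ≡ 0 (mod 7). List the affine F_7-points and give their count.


Affine F_7-points: {(2, 1), (3, 6), (4, 1), (4, 5), (4, 6), (5, 1), (6, 4)}; count = 7.

For each of the 49 pairs (x, y) ∈ F_7², evaluate f(x, y) mod 7. Record the zeros.
  x = 0: [0↦5, 1↦3, 2↦1, 3↦1, 4↦5, 5↦1, 6↦5]  zeros at y ∈ ∅
  x = 1: [0↦2, 1↦3, 2↦6, 3↦6, 4↦5, 5↦5, 6↦1]  zeros at y ∈ ∅
  x = 2: [0↦3, 1↦0, 2↦1, 3↦1, 4↦2, 5↦6, 6↦1]  zeros at y ∈ {1}
  x = 3: [0↦3, 1↦3, 2↦2, 3↦2, 4↦5, 5↦6, 6↦0]  zeros at y ∈ {6}
  x = 4: [0↦4, 1↦0, 2↦4, 3↦4, 4↦2, 5↦0, 6↦0]  zeros at y ∈ {1, 5, 6}
  x = 5: [0↦1, 1↦0, 2↦2, 3↦2, 4↦2, 5↦4, 6↦3]  zeros at y ∈ {1}
  x = 6: [0↦3, 1↦5, 2↦5, 3↦5, 4↦0, 5↦6, 6↦4]  zeros at y ∈ {4}
Collecting zeros: affine points = {(2, 1), (3, 6), (4, 1), (4, 5), (4, 6), (5, 1), (6, 4)}.
Total count |C(F_7)_aff| = 7.


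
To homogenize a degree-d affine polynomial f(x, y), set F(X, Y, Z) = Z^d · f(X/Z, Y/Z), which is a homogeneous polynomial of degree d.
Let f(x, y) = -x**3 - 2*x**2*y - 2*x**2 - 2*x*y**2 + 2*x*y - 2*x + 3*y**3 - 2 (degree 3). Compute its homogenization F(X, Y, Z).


F(X, Y, Z) = -X**3 - 2*X**2*Y - 2*X**2*Z - 2*X*Y**2 + 2*X*Y*Z - 2*X*Z**2 + 3*Y**3 - 2*Z**3

deg(f) = 3.
Substitute x = X/Z, y = Y/Z into f, then multiply by Z^3.
  monomial -1·x^3·y^0 ↦ -1·X^3·Y^0·Z^0.
  monomial -2·x^2·y^1 ↦ -2·X^2·Y^1·Z^0.
  monomial -2·x^2·y^0 ↦ -2·X^2·Y^0·Z^1.
  monomial -2·x^1·y^2 ↦ -2·X^1·Y^2·Z^0.
  monomial 2·x^1·y^1 ↦ 2·X^1·Y^1·Z^1.
  monomial -2·x^1·y^0 ↦ -2·X^1·Y^0·Z^2.
  monomial 3·x^0·y^3 ↦ 3·X^0·Y^3·Z^0.
  monomial -2·x^0·y^0 ↦ -2·X^0·Y^0·Z^3.
Collecting: F(X, Y, Z) = -X**3 - 2*X**2*Y - 2*X**2*Z - 2*X*Y**2 + 2*X*Y*Z - 2*X*Z**2 + 3*Y**3 - 2*Z**3.


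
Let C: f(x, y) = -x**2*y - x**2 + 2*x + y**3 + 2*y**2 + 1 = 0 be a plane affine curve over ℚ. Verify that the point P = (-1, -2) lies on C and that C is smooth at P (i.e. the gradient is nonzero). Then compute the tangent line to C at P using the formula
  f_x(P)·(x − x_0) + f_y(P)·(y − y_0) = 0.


Tangent line at P: 3*y + 6 = 0.

Step 1: f(-1, -2) = 0, so P lies on C.
Step 2: partial derivatives
  f_x(x, y) = -2*x*y - 2*x + 2, f_y(x, y) = -x**2 + 3*y**2 + 4*y.
  f_x(P) = 0, f_y(P) = 3 (gradient nonzero, so P is smooth).
Step 3: tangent line at P: 0·(x − -1) + 3·(y − -2) = 0.
Expanding: 3*y + 6 = 0.


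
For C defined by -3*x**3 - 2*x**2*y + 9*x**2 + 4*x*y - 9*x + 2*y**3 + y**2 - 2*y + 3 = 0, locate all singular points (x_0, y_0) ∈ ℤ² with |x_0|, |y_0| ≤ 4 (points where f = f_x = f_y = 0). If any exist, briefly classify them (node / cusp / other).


Singular points: {(1, 0)}; classification: cusp.

Compute partial derivatives:
  f_x = -9*x**2 - 4*x*y + 18*x + 4*y - 9.
  f_y = -2*x**2 + 4*x + 6*y**2 + 2*y - 2.
Scan x_0 ∈ {−4, ..., 4}. For each x_0, f_y(x_0, y) is a polynomial in y; find its integer roots y ∈ {−4, ..., 4}, then test f_x and f at those candidates.
  x = -4: f_y(-4, y) = 6*y**2 + 2*y - 50; no integer root y with |y| ≤ 4.
  x = -3: f_y(-3, y) = 6*y**2 + 2*y - 32; no integer root y with |y| ≤ 4.
  x = -2: f_y(-2, y) = 6*y**2 + 2*y - 18; no integer root y with |y| ≤ 4.
  x = -1: f_y(-1, y) = 6*y**2 + 2*y - 8; vanishes at y ∈ {1}. (-1, 1): f_x = -28 ≠ 0.
  x = 0: f_y(0, y) = 6*y**2 + 2*y - 2; no integer root y with |y| ≤ 4.
  x = 1: f_y(1, y) = 6*y**2 + 2*y; vanishes at y ∈ {0}. (1, 0): f_x = 0, f = 0 — SINGULAR.
  x = 2: f_y(2, y) = 6*y**2 + 2*y - 2; no integer root y with |y| ≤ 4.
  x = 3: f_y(3, y) = 6*y**2 + 2*y - 8; vanishes at y ∈ {1}. (3, 1): f_x = -44 ≠ 0.
  x = 4: f_y(4, y) = 6*y**2 + 2*y - 18; no integer root y with |y| ≤ 4.
Only singular point on the grid: (1, 0).
Classify: substitute x = 1 + u, y = 0 + v and expand: f = -3*u**3 - 2*u**2*v + 2*v**3 + v**2.
No constant or linear terms (consistent with a singular point). Quadratic part: v**2. Cubic part: -3*u**3 - 2*u**2*v + 2*v**3.
The quadratic part v**2 is a perfect square, so there is a single (double) tangent line v = 0, i.e. y = 0. Restricting the cubic part to that line (v = 0) leaves -3*u**3 ≠ 0, so f is not divisible by v and the branch is v² ≈ 3*u**3 to lowest order — this is a cusp.
Classification: cusp.


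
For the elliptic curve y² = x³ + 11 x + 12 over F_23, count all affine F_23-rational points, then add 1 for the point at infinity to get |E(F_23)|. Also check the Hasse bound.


Affine points = {(0, 9), (0, 14), (1, 1), (1, 22), (3, 7), (3, 16), (5, 10), (5, 13), (6, 8), (6, 15), (7, 8), (7, 15), (9, 9), (9, 14), (10, 8), (10, 15), (12, 3), (12, 20), (13, 11), (13, 12), (14, 9), (14, 14), (16, 11), (16, 12), (17, 11), (17, 12), (18, 4), (18, 19), (22, 0)}; affine count = 29; |E(F_23)| = 30.

Discriminant check: Δ ∝ 4a³ + 27b² = 4·11³ + 27·12² = 4·1331 + 27·144 ≡ 12 (mod 23). Nonzero ⇒ E is nonsingular.
For each x ∈ F_23, compute rhs = x³ + 11·x + 12 mod 23, then count y ∈ F_23 with y² ≡ rhs.
  x = 0: rhs = 12, matching y values: 9, 14 (2 points).
  x = 1: rhs = 1, matching y values: 1, 22 (2 points).
  x = 2: rhs = 19, matching y values: none (0 points).
  x = 3: rhs = 3, matching y values: 7, 16 (2 points).
  x = 4: rhs = 5, matching y values: none (0 points).
  x = 5: rhs = 8, matching y values: 10, 13 (2 points).
  x = 6: rhs = 18, matching y values: 8, 15 (2 points).
  x = 7: rhs = 18, matching y values: 8, 15 (2 points).
  x = 8: rhs = 14, matching y values: none (0 points).
  x = 9: rhs = 12, matching y values: 9, 14 (2 points).
  x = 10: rhs = 18, matching y values: 8, 15 (2 points).
  x = 11: rhs = 15, matching y values: none (0 points).
  x = 12: rhs = 9, matching y values: 3, 20 (2 points).
  x = 13: rhs = 6, matching y values: 11, 12 (2 points).
  x = 14: rhs = 12, matching y values: 9, 14 (2 points).
  x = 15: rhs = 10, matching y values: none (0 points).
  x = 16: rhs = 6, matching y values: 11, 12 (2 points).
  x = 17: rhs = 6, matching y values: 11, 12 (2 points).
  x = 18: rhs = 16, matching y values: 4, 19 (2 points).
  x = 19: rhs = 19, matching y values: none (0 points).
  x = 20: rhs = 21, matching y values: none (0 points).
  x = 21: rhs = 5, matching y values: none (0 points).
  x = 22: rhs = 0, matching y values: 0 (1 points).
Total affine count: 29.
Full point count |E(F_23)| = 29 + 1 = 30.
Hasse bound: |30 − (23+1)| = |6| = 6 ≤ 2√23 ≈ 9.5917 ✓.


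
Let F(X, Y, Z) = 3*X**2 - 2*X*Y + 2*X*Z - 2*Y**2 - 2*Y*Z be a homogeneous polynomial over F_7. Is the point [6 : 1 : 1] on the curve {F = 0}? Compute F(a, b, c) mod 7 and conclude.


F(6,1,1) ≡ 6 (mod 7); P is NOT on the curve.

Evaluate F(6, 1, 1) term-by-term (mod 7).
  3*X**2 ↦ 3·36·1·1 = 108
  -2*X*Y ↦ -2·6·1·1 = -12
  2*X*Z ↦ 2·6·1·1 = 12
  -2*Y**2 ↦ -2·1·1·1 = -2
  -2*Y*Z ↦ -2·1·1·1 = -2
Sum: F(6, 1, 1) = (108) + (-12) + (12) + (-2) + (-2) = 104.
Reducing mod 7: 104 ≡ 6 (mod 7).
Since F(a, b, c) ≡ 6 ≠ 0 (mod 7), P does NOT lie on the curve.


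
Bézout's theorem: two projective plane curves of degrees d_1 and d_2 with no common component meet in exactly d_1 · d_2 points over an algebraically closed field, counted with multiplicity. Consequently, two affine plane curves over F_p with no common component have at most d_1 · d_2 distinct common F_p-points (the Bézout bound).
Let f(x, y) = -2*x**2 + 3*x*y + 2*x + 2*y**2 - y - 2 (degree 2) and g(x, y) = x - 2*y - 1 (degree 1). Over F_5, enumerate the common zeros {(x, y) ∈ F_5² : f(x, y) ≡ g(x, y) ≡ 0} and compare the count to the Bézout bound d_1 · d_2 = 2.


Common zeros: {(4, 4)}; count = 1; Bézout bound = 2.

deg(f) = 2, deg(g) = 1, so Bézout bound = 2.
Scan x ∈ F_5. For each x, list the y ∈ F_5 with f(x, y) ≡ 0 and those with g(x, y) ≡ 0 (mod 5); the common zeros in that column are the intersection.
  x = 0: f ≡ 0 at y ∈ ∅; g ≡ 0 at y ∈ {2}; common: ∅.
  x = 1: f ≡ 0 at y ∈ {2}; g ≡ 0 at y ∈ {0}; common: ∅.
  x = 2: f ≡ 0 at y ∈ ∅; g ≡ 0 at y ∈ {3}; common: ∅.
  x = 3: f ≡ 0 at y ∈ {2, 4}; g ≡ 0 at y ∈ {1}; common: ∅.
  x = 4: f ≡ 0 at y ∈ {3, 4}; g ≡ 0 at y ∈ {4}; common: {4}.
Collecting: common zeros = {(4, 4)}, so the count is 1.
Comparison with the Bézout bound: 1 ≤ 2 = deg(f)·deg(g), as expected for curves with no common component (the affine F_5-count falls short of the bound because intersections may lie at infinity, over extension fields, or carry multiplicity).


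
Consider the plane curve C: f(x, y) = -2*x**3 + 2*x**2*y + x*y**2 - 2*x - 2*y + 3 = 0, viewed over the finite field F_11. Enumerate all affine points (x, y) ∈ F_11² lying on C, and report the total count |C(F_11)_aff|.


Affine F_11-points: {(0, 7), (1, 1), (1, 10), (3, 4), (3, 9), (4, 1), (4, 8), (7, 1), (8, 10), (9, 7)}; count = 10.

For each of the 121 pairs (x, y) ∈ F_11², evaluate f(x, y) mod 11. Record the zeros.
  x = 0: [0↦3, 1↦1, 2↦10, 3↦8, 4↦6, 5↦4, 6↦2, 7↦0, 8↦9, 9↦7, 10↦5]  zeros at y ∈ {7}
  x = 1: [0↦10, 1↦0, 2↦3, 3↦8, 4↦4, 5↦2, 6↦2, 7↦4, 8↦8, 9↦3, 10↦0]  zeros at y ∈ {1, 10}
  x = 2: [0↦5, 1↦2, 2↦3, 3↦8, 4↦6, 5↦8, 6↦3, 7↦2, 8↦5, 9↦1, 10↦1]  zeros at y ∈ ∅
  x = 3: [0↦9, 1↦6, 2↦9, 3↦7, 4↦0, 5↦10, 6↦4, 7↦4, 8↦10, 9↦0, 10↦7]  zeros at y ∈ {4, 9}
  x = 4: [0↦10, 1↦0, 2↦9, 3↦4, 4↦7, 5↦7, 6↦4, 7↦9, 8↦0, 9↦10, 10↦6]  zeros at y ∈ {1, 8}
  x = 5: [0↦7, 1↦5, 2↦2, 3↦9, 4↦4, 5↦9, 6↦2, 7↦5, 8↦7, 9↦8, 10↦8]  zeros at y ∈ ∅
  x = 6: [0↦10, 1↦9, 2↦9, 3↦10, 4↦1, 5↦4, 6↦8, 7↦2, 8↦8, 9↦4, 10↦1]  zeros at y ∈ ∅
  x = 7: [0↦7, 1↦0, 2↦7, 3↦6, 4↦8, 5↦2, 6↦10, 7↦10, 8↦2, 9↦8, 10↦6]  zeros at y ∈ {1}
  x = 8: [0↦8, 1↦10, 2↦6, 3↦7, 4↦2, 5↦2, 6↦7, 7↦6, 8↦10, 9↦8, 10↦0]  zeros at y ∈ {10}
  x = 9: [0↦1, 1↦5, 2↦5, 3↦1, 4↦4, 5↦3, 6↦9, 7↦0, 8↦9, 9↦3, 10↦4]  zeros at y ∈ {7}
  x = 10: [0↦7, 1↦6, 2↦3, 3↦9, 4↦2, 5↦4, 6↦4, 7↦2, 8↦9, 9↦3, 10↦6]  zeros at y ∈ ∅
Collecting zeros: affine points = {(0, 7), (1, 1), (1, 10), (3, 4), (3, 9), (4, 1), (4, 8), (7, 1), (8, 10), (9, 7)}.
Total count |C(F_11)_aff| = 10.


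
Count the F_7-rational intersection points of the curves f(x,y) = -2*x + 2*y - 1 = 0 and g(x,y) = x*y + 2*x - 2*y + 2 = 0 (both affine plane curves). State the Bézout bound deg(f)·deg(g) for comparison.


Common zeros: ∅; count = 0; Bézout bound = 2.

deg(f) = 1, deg(g) = 2, so Bézout bound = 2.
Scan x ∈ F_7. For each x, list the y ∈ F_7 with f(x, y) ≡ 0 and those with g(x, y) ≡ 0 (mod 7); the common zeros in that column are the intersection.
  x = 0: f ≡ 0 at y ∈ {4}; g ≡ 0 at y ∈ {1}; common: ∅.
  x = 1: f ≡ 0 at y ∈ {5}; g ≡ 0 at y ∈ {4}; common: ∅.
  x = 2: f ≡ 0 at y ∈ {6}; g ≡ 0 at y ∈ ∅; common: ∅.
  x = 3: f ≡ 0 at y ∈ {0}; g ≡ 0 at y ∈ {6}; common: ∅.
  x = 4: f ≡ 0 at y ∈ {1}; g ≡ 0 at y ∈ {2}; common: ∅.
  x = 5: f ≡ 0 at y ∈ {2}; g ≡ 0 at y ∈ {3}; common: ∅.
  x = 6: f ≡ 0 at y ∈ {3}; g ≡ 0 at y ∈ {0}; common: ∅.
Collecting: common zeros = ∅, so the count is 0.
Comparison with the Bézout bound: 0 ≤ 2 = deg(f)·deg(g), as expected for curves with no common component (the affine F_7-count falls short of the bound because intersections may lie at infinity, over extension fields, or carry multiplicity).


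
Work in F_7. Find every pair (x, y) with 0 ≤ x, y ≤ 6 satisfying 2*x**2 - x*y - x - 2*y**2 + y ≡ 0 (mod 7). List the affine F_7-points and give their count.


Affine F_7-points: {(0, 0), (0, 4), (1, 2), (1, 5), (2, 5), (4, 0), (4, 2), (6, 4)}; count = 8.

For each of the 49 pairs (x, y) ∈ F_7², evaluate f(x, y) mod 7. Record the zeros.
  x = 0: [0↦0, 1↦6, 2↦1, 3↦6, 4↦0, 5↦4, 6↦4]  zeros at y ∈ {0, 4}
  x = 1: [0↦1, 1↦6, 2↦0, 3↦4, 4↦4, 5↦0, 6↦6]  zeros at y ∈ {2, 5}
  x = 2: [0↦6, 1↦3, 2↦3, 3↦6, 4↦5, 5↦0, 6↦5]  zeros at y ∈ {5}
  x = 3: [0↦1, 1↦4, 2↦3, 3↦5, 4↦3, 5↦4, 6↦1]  zeros at y ∈ ∅
  x = 4: [0↦0, 1↦2, 2↦0, 3↦1, 4↦5, 5↦5, 6↦1]  zeros at y ∈ {0, 2}
  x = 5: [0↦3, 1↦4, 2↦1, 3↦1, 4↦4, 5↦3, 6↦5]  zeros at y ∈ ∅
  x = 6: [0↦3, 1↦3, 2↦6, 3↦5, 4↦0, 5↦5, 6↦6]  zeros at y ∈ {4}
Collecting zeros: affine points = {(0, 0), (0, 4), (1, 2), (1, 5), (2, 5), (4, 0), (4, 2), (6, 4)}.
Total count |C(F_7)_aff| = 8.


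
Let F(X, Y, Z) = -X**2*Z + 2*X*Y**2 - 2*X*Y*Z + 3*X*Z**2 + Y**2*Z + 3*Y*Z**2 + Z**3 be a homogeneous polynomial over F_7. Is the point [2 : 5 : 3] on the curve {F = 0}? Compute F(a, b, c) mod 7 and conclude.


F(2,5,3) ≡ 4 (mod 7); P is NOT on the curve.

Evaluate F(2, 5, 3) term-by-term (mod 7).
  -X**2*Z ↦ -1·4·1·3 = -12
  2*X*Y**2 ↦ 2·2·25·1 = 100
  -2*X*Y*Z ↦ -2·2·5·3 = -60
  3*X*Z**2 ↦ 3·2·1·9 = 54
  Y**2*Z ↦ 1·1·25·3 = 75
  3*Y*Z**2 ↦ 3·1·5·9 = 135
  Z**3 ↦ 1·1·1·27 = 27
Sum: F(2, 5, 3) = (-12) + (100) + (-60) + (54) + (75) + (135) + (27) = 319.
Reducing mod 7: 319 ≡ 4 (mod 7).
Since F(a, b, c) ≡ 4 ≠ 0 (mod 7), P does NOT lie on the curve.


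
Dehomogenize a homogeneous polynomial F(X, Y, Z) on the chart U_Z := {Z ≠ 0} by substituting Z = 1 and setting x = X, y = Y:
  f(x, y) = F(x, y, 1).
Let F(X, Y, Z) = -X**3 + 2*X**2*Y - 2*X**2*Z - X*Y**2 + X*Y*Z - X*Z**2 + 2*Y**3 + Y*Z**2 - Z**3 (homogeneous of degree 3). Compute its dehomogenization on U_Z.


f(x, y) = -x**3 + 2*x**2*y - 2*x**2 - x*y**2 + x*y - x + 2*y**3 + y - 1

On U_Z we set Z = 1. Each monomial c·X^i·Y^j·Z^k in F becomes c·x^i·y^j·1^k = c·x^i·y^j.
Substituting Z = 1: F(X, Y, 1) = -x**3 + 2*x**2*y - 2*x**2 - x*y**2 + x*y - x + 2*y**3 + y - 1.
Note: deg(f) ≤ deg(F) = 3; strict inequality happens when F is divisible by Z (lost terms).


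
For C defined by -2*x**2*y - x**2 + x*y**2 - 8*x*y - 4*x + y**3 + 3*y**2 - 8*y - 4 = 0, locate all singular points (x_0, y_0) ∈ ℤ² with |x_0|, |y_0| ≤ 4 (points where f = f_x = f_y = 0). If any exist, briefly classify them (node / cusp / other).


Singular points: {(-2, 0)}; classification: node.

Compute partial derivatives:
  f_x = -4*x*y - 2*x + y**2 - 8*y - 4.
  f_y = -2*x**2 + 2*x*y - 8*x + 3*y**2 + 6*y - 8.
Scan x_0 ∈ {−4, ..., 4}. For each x_0, f_y(x_0, y) is a polynomial in y; find its integer roots y ∈ {−4, ..., 4}, then test f_x and f at those candidates.
  x = -4: f_y(-4, y) = 3*y**2 - 2*y - 8; vanishes at y ∈ {2}. (-4, 2): f_x = 24 ≠ 0.
  x = -3: f_y(-3, y) = 3*y**2 - 2; no integer root y with |y| ≤ 4.
  x = -2: f_y(-2, y) = 3*y**2 + 2*y; vanishes at y ∈ {0}. (-2, 0): f_x = 0, f = 0 — SINGULAR.
  x = -1: f_y(-1, y) = 3*y**2 + 4*y - 2; no integer root y with |y| ≤ 4.
  x = 0: f_y(0, y) = 3*y**2 + 6*y - 8; no integer root y with |y| ≤ 4.
  x = 1: f_y(1, y) = 3*y**2 + 8*y - 18; no integer root y with |y| ≤ 4.
  x = 2: f_y(2, y) = 3*y**2 + 10*y - 32; vanishes at y ∈ {2}. (2, 2): f_x = -36 ≠ 0.
  x = 3: f_y(3, y) = 3*y**2 + 12*y - 50; no integer root y with |y| ≤ 4.
  x = 4: f_y(4, y) = 3*y**2 + 14*y - 72; no integer root y with |y| ≤ 4.
Only singular point on the grid: (-2, 0).
Classify: substitute x = -2 + u, y = 0 + v and expand: f = -2*u**2*v - u**2 + u*v**2 + v**3 + v**2.
No constant or linear terms (consistent with a singular point). Quadratic part: -u**2 + v**2. Cubic part: -2*u**2*v + u*v**2 + v**3.
The quadratic part v**2 - u**2 = (v − u)(v + u) splits into two distinct linear factors, so there are two distinct tangent lines y − 0 = ±(x − -2) — this is a node (ordinary double point).
Classification: node.


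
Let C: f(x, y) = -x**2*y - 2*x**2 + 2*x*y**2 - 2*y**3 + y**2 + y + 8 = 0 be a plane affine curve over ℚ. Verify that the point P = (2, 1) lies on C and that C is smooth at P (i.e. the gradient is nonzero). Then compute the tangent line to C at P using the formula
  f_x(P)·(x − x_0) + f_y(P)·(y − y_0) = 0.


Tangent line at P: -10*x + y + 19 = 0.

Step 1: f(2, 1) = 0, so P lies on C.
Step 2: partial derivatives
  f_x(x, y) = -2*x*y - 4*x + 2*y**2, f_y(x, y) = -x**2 + 4*x*y - 6*y**2 + 2*y + 1.
  f_x(P) = -10, f_y(P) = 1 (gradient nonzero, so P is smooth).
Step 3: tangent line at P: -10·(x − 2) + 1·(y − 1) = 0.
Expanding: -10*x + y + 19 = 0.


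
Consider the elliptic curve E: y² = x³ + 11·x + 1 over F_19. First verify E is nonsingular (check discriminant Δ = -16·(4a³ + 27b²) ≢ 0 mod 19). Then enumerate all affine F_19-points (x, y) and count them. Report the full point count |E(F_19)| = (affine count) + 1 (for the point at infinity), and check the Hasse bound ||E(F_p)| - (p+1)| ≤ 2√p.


Affine points = {(0, 1), (0, 18), (3, 2), (3, 17), (6, 6), (6, 13), (10, 3), (10, 16), (11, 3), (11, 16), (13, 2), (13, 17), (14, 7), (14, 12), (15, 8), (15, 11), (16, 6), (16, 13), (17, 3), (17, 16)}; affine count = 20; |E(F_19)| = 21.

Discriminant check: Δ ∝ 4a³ + 27b² = 4·11³ + 27·1² = 4·1331 + 27·1 ≡ 12 (mod 19). Nonzero ⇒ E is nonsingular.
For each x ∈ F_19, compute rhs = x³ + 11·x + 1 mod 19, then count y ∈ F_19 with y² ≡ rhs.
  x = 0: rhs = 1, matching y values: 1, 18 (2 points).
  x = 1: rhs = 13, matching y values: none (0 points).
  x = 2: rhs = 12, matching y values: none (0 points).
  x = 3: rhs = 4, matching y values: 2, 17 (2 points).
  x = 4: rhs = 14, matching y values: none (0 points).
  x = 5: rhs = 10, matching y values: none (0 points).
  x = 6: rhs = 17, matching y values: 6, 13 (2 points).
  x = 7: rhs = 3, matching y values: none (0 points).
  x = 8: rhs = 12, matching y values: none (0 points).
  x = 9: rhs = 12, matching y values: none (0 points).
  x = 10: rhs = 9, matching y values: 3, 16 (2 points).
  x = 11: rhs = 9, matching y values: 3, 16 (2 points).
  x = 12: rhs = 18, matching y values: none (0 points).
  x = 13: rhs = 4, matching y values: 2, 17 (2 points).
  x = 14: rhs = 11, matching y values: 7, 12 (2 points).
  x = 15: rhs = 7, matching y values: 8, 11 (2 points).
  x = 16: rhs = 17, matching y values: 6, 13 (2 points).
  x = 17: rhs = 9, matching y values: 3, 16 (2 points).
  x = 18: rhs = 8, matching y values: none (0 points).
Total affine count: 20.
Full point count |E(F_19)| = 20 + 1 = 21.
Hasse bound: |21 − (19+1)| = |1| = 1 ≤ 2√19 ≈ 8.7178 ✓.
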